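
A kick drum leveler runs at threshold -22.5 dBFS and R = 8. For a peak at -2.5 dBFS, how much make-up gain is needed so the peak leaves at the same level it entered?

Overshoot 20 dB → 20/8 = 2.5 dB after compression, so the compressed level is -22.5 + 2.5 = -20 dBFS.
Make-up = target − compressed = -2.5 − (-20) = 17.5 dB.

17.5 dB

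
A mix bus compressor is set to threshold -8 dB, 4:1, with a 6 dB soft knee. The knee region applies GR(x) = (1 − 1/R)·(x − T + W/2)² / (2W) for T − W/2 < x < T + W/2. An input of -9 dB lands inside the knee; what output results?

-9.25 dB

x − T + W/2 = -9 − (-8) + 3 = 2.
GR = (1 − 1/4) × 2² / 12 = 0.75 × 4 / 12 = 0.25 dB.
Output = -9 − 0.25 = -9.25 dB.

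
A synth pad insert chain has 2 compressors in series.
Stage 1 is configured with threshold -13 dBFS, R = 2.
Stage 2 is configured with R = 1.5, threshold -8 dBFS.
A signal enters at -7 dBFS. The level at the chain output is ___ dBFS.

-10 dBFS

Stage 1: 6 dB above -13 dBFS, reduced 2:1 to 3 dB above → -10 dBFS.
Stage 2: -10 dBFS ≤ -8 dBFS, so stage 2 doesn't engage; output -10 dBFS.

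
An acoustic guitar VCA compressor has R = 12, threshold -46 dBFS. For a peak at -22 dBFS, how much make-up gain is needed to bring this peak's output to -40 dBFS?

4 dB

The peak compresses to -46 + 24/12 = -44 dBFS.
To reach -40 dBFS requires -40 − (-44) = 4 dB of make-up.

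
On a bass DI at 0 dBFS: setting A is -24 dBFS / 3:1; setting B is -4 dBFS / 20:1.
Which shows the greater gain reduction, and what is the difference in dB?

A: 24 dB over, compressed to 8 dB over, so 16 dB of GR.
B: 4 dB over, compressed to 0.2 dB over, so 3.8 dB of GR.
Difference: 12.2 dB in favour of A.

A, by 12.2 dB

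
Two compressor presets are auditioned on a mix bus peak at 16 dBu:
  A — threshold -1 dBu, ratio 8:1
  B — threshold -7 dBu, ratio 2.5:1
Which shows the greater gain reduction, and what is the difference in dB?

A, by 1.075 dB

A: 17 dB over, compressed to 2.125 dB over, so 14.875 dB of GR.
B: 23 dB over, compressed to 9.2 dB over, so 13.8 dB of GR.
A reduces 1.075 dB more.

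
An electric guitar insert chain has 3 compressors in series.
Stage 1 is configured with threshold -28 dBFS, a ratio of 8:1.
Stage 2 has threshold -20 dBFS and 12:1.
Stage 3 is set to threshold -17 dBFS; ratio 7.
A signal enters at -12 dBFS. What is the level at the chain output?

Stage 1: -12 dBFS is 16 dB over -28 dBFS; at 8:1 that becomes 2 dB over, giving -26 dBFS.
Stage 2: below threshold (-26 ≤ -20); passes unchanged; output -26 dBFS.
Stage 3: -26 dBFS is at or below the -17 dBFS threshold — no compression; output -26 dBFS.

-26 dBFS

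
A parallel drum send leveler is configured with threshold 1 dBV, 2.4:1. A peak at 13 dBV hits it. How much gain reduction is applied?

13 dBV exceeds the threshold by 12 dB.
After 2.4:1 compression the overshoot becomes 12/2.4 = 5 dB.
GR = overshoot in − overshoot out = 12 − 5 = 7 dB.

7 dB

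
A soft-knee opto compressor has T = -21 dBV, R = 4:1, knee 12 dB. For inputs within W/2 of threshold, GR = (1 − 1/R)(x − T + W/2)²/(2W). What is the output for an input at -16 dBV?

-19.78125 dBV

x − T + W/2 = -16 − (-21) + 6 = 11.
GR = (1 − 1/4) × 11² / 24 = 0.75 × 121 / 24 = 3.78125 dB.
Output = -16 − 3.78125 = -19.78125 dBV.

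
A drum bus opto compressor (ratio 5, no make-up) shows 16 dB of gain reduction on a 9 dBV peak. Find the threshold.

Let T be the threshold. Output overshoot = (input overshoot)/R, so -7 − T = (9 − T)/5.
5·(-7 − T) = 9 − T → 4·T = -35 − 9 = -44.
T = -44/4 = -11 dBV.

-11 dBV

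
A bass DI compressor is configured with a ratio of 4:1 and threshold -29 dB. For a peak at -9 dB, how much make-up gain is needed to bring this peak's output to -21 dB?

Overshoot 20 dB → 20/4 = 5 dB after compression, so the compressed level is -29 + 5 = -24 dB.
Make-up = target − compressed = -21 − (-24) = 3 dB.

3 dB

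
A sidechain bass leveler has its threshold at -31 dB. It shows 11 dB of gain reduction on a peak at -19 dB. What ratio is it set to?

12:1

Input overshoot = -19 − (-31) = 12 dB.
Output overshoot = 12 − 11 = 1 dB.
Ratio = input overshoot / output overshoot = 12 / 1 = 12.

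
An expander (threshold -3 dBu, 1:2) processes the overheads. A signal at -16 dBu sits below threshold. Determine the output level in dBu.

The input is 13 dB below the -3 dBu threshold.
A 1:2 expander multiplies undershoot by 2: 13 × 2 = 26 dB below threshold.
Output = -3 − 26 = -29 dBu.

-29 dBu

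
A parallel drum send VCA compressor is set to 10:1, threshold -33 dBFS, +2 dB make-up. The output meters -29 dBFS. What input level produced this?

Before make-up, the level was -29 − 2 = -31 dBFS.
Post-compression overshoot = -31 − (-33) = 2 dB.
Before 10:1 compression the overshoot was 2 × 10 = 20 dB, so input = -33 + 20 = -13 dBFS.

-13 dBFS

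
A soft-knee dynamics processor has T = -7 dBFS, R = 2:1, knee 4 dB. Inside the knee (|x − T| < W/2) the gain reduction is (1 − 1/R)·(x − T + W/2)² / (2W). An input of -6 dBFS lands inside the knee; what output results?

x − T + W/2 = -6 − (-7) + 2 = 3.
GR = (1 − 1/2) × 3² / 8 = 0.5 × 9 / 8 = 0.5625 dB.
Output = -6 − 0.5625 = -6.5625 dBFS.

-6.5625 dBFS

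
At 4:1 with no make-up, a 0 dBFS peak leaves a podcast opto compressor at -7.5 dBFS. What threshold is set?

Let T be the threshold. Output overshoot = (input overshoot)/R, so -7.5 − T = (0 − T)/4.
4·(-7.5 − T) = 0 − T → 3·T = -30 − 0 = -30.
T = -30/3 = -10 dBFS.

-10 dBFS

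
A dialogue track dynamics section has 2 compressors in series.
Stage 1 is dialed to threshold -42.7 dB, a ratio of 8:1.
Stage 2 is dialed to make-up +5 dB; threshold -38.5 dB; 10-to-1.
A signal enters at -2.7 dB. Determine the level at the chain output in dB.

-33.42 dB

Stage 1: -2.7 dB is 40 dB over -42.7 dB; at 8:1 that becomes 5 dB over, giving -37.7 dB.
Stage 2: -37.7 dB is 0.8 dB over -38.5 dB; at 10:1 that becomes 0.08 dB over, giving -38.42 dB; +5 dB make-up → -33.42 dB.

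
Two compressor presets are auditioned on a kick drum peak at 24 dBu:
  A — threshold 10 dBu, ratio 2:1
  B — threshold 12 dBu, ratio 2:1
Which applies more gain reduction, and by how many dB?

A, by 1 dB

A: 14 dB over, compressed to 7 dB over, so 7 dB of GR.
B: 12 dB over, compressed to 6 dB over, so 6 dB of GR.
A applies 1 dB more gain reduction.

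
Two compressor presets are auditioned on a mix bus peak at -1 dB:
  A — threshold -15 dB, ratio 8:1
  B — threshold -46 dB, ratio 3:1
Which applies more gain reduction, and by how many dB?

A: 14 dB over, compressed to 1.75 dB over, so 12.25 dB of GR.
B: 45 dB over, compressed to 15 dB over, so 30 dB of GR.
B applies 17.75 dB more gain reduction.

B, by 17.75 dB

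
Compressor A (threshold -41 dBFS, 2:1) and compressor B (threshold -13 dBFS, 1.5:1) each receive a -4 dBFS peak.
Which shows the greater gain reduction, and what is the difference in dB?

A: GR = 37 − 37/2 = 18.5 dB.
B: GR = 9 − 9/1.5 = 3 dB.
A applies 15.5 dB more gain reduction.

A, by 15.5 dB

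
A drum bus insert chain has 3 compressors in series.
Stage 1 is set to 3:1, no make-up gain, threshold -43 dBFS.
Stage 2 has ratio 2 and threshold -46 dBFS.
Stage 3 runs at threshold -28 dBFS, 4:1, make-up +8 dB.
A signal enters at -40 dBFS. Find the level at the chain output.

Stage 1: overshoot 3 dB → 3/3 = 1 dB → -42 dBFS.
Stage 2: overshoot 4 dB → 4/2 = 2 dB → -44 dBFS.
Stage 3: -44 dBFS is at or below the -28 dBFS threshold — no compression; make-up brings it to -36 dBFS.

-36 dBFS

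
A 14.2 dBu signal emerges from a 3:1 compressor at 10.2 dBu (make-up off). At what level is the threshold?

Input is 6 dB above T (since output overshoot × R = input overshoot: (10.2 − T)·3 = 14.2 − T gives T = 8.2 dBu).
Check: 8.2 + (14.2 − 8.2)/3 = 8.2 + 2 = 10.2 dBu. ✓

8.2 dBu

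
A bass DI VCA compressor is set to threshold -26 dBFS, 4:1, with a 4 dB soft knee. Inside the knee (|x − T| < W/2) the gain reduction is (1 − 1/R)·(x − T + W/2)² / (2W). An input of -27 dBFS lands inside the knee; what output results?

-27.09375 dBFS

x − T + W/2 = -27 − (-26) + 2 = 1.
GR = (1 − 1/4) × 1² / 8 = 0.75 × 1 / 8 = 0.09375 dB.
Output = -27 − 0.09375 = -27.09375 dBFS.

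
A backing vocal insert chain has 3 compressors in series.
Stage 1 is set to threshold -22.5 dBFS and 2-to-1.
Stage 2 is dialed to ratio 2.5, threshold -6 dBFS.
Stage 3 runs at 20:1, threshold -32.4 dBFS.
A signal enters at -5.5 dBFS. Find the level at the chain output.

Stage 1: 17 dB above -22.5 dBFS, reduced 2:1 to 8.5 dB above → -14 dBFS.
Stage 2: -14 dBFS is at or below the -6 dBFS threshold — no compression; output -14 dBFS.
Stage 3: overshoot 18.4 dB → 18.4/20 = 0.92 dB → -31.48 dBFS.

-31.48 dBFS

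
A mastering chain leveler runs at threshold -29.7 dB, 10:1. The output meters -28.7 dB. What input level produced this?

-19.7 dB

That's 1 dB above the -29.7 dB threshold.
Input overshoot = R × output overshoot = 10 dB → input = -29.7 + 10 = -19.7 dB.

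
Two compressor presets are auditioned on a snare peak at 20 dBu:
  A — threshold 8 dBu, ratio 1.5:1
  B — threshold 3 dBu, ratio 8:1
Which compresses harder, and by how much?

A: 12 dB over, compressed to 8 dB over, so 4 dB of GR.
B: 17 dB over, compressed to 2.125 dB over, so 14.875 dB of GR.
Difference: 10.875 dB in favour of B.

B, by 10.875 dB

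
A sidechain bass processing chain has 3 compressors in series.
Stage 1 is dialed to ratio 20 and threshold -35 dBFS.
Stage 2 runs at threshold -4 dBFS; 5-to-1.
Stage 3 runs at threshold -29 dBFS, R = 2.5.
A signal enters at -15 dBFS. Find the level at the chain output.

-34 dBFS

Stage 1: -15 dBFS is 20 dB over -35 dBFS; at 20:1 that becomes 1 dB over, giving -34 dBFS.
Stage 2: -34 dBFS ≤ -4 dBFS, so stage 2 doesn't engage; output -34 dBFS.
Stage 3: -34 dBFS ≤ -29 dBFS, so stage 3 doesn't engage; output -34 dBFS.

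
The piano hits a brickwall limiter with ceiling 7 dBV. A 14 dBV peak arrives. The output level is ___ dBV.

7 dBV

A brickwall limiter is an ∞:1 compressor: any input above the ceiling is clamped to 7 dBV.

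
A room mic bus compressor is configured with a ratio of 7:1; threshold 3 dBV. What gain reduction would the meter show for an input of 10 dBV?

6 dB

The signal is 7 dB above threshold.
A 7:1 ratio leaves 1 dB of that excess.
GR = overshoot in − overshoot out = 7 − 1 = 6 dB.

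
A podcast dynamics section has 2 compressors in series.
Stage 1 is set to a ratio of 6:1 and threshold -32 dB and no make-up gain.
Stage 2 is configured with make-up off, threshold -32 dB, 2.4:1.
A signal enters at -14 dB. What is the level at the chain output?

-30.75 dB

Stage 1: -14 dB is 18 dB over -32 dB; at 6:1 that becomes 3 dB over, giving -29 dB.
Stage 2: -29 dB is 3 dB over -32 dB; at 2.4:1 that becomes 1.25 dB over, giving -30.75 dB.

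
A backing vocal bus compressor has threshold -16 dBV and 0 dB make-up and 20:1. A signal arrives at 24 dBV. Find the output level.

The input is 40 dB above the -16 dBV threshold.
At 20:1 the overshoot is divided by 20, leaving 2 dB above threshold.
So the level is -16 + 2 = -14 dBV.

-14 dBV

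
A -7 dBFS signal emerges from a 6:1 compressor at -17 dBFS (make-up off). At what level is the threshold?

Input is 12 dB above T (since output overshoot × R = input overshoot: (-17 − T)·6 = -7 − T gives T = -19 dBFS).
Check: -19 + (-7 − (-19))/6 = -19 + 2 = -17 dBFS. ✓

-19 dBFS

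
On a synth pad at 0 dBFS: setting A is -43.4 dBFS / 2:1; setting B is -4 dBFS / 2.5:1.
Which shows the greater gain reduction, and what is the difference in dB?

A: overshoot 43.4 dB → output overshoot 21.7 dB → GR 21.7 dB.
B: overshoot 4 dB → output overshoot 1.6 dB → GR 2.4 dB.
Difference: 19.3 dB in favour of A.

A, by 19.3 dB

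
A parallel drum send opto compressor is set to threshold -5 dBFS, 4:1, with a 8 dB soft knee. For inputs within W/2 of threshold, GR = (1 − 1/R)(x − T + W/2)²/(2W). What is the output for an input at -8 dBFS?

x − T + W/2 = -8 − (-5) + 4 = 1.
GR = (1 − 1/4) × 1² / 16 = 0.75 × 1 / 16 = 0.046875 dB.
Output = -8 − 0.046875 = -8.046875 dBFS.

-8.046875 dBFS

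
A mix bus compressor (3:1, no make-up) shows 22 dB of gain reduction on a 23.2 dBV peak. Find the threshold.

Gain reduction = 23.2 − 1.2 = 22 dB; output overshoot = GR / (R − 1) = 22 / 2 = 11 dB.
Threshold = output − output overshoot = 1.2 − 11 = -9.8 dBV.

-9.8 dBV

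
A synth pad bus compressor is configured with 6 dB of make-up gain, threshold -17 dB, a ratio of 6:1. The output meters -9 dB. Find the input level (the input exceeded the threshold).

-5 dB

Before make-up, the level was -9 − 6 = -15 dB.
Post-compression overshoot = -15 − (-17) = 2 dB.
Before 6:1 compression the overshoot was 2 × 6 = 12 dB, so input = -17 + 12 = -5 dB.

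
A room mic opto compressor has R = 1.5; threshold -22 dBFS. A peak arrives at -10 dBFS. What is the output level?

-14 dBFS

The input is 12 dB above the -22 dBFS threshold.
1.5:1 compression reduces that to 12/1.5 = 8 dB over.
That puts the output at -14 dBFS.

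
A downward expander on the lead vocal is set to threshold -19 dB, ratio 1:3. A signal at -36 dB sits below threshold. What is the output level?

-70 dB

Below threshold, a 1:3 expander applies gain = (3−1)×(T − x) of attenuation.
(3−1) × 17 = 34 dB, so output = -36 − 34 = -70 dB.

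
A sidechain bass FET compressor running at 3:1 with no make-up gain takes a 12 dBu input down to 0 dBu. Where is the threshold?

-6 dBu

Input is 18 dB above T (since output overshoot × R = input overshoot: (0 − T)·3 = 12 − T gives T = -6 dBu).
Check: -6 + (12 − (-6))/3 = -6 + 6 = 0 dBu. ✓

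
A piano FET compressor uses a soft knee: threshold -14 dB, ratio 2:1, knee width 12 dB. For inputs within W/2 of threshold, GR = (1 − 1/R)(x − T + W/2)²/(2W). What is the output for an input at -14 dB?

x − T + W/2 = -14 − (-14) + 6 = 6.
GR = (1 − 1/2) × 6² / 24 = 0.5 × 36 / 24 = 0.75 dB.
Output = -14 − 0.75 = -14.75 dB.

-14.75 dB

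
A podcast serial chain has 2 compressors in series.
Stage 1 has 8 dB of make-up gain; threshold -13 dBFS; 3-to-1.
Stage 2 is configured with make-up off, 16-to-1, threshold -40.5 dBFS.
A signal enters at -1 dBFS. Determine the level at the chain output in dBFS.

-38.03125 dBFS

Stage 1: -1 dBFS is 12 dB over -13 dBFS; at 3:1 that becomes 4 dB over, giving -9 dBFS; +8 dB make-up → -1 dBFS.
Stage 2: -1 dBFS is 39.5 dB over -40.5 dBFS; at 16:1 that becomes 2.46875 dB over, giving -38.03125 dBFS.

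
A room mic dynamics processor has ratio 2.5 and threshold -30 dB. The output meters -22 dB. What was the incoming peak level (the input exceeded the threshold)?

-10 dB

Post-compression overshoot = -22 − (-30) = 8 dB.
Before 2.5:1 compression the overshoot was 8 × 2.5 = 20 dB, so input = -30 + 20 = -10 dB.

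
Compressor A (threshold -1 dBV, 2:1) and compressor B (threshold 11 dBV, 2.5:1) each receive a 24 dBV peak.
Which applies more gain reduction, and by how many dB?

A: GR = 25 − 25/2 = 12.5 dB.
B: GR = 13 − 13/2.5 = 7.8 dB.
Difference: 4.7 dB in favour of A.

A, by 4.7 dB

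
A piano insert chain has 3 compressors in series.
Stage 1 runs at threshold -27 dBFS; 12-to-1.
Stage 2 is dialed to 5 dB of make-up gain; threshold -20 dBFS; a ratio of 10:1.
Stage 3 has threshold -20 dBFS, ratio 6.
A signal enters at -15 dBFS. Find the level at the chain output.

-21 dBFS

Stage 1: -15 dBFS is 12 dB over -27 dBFS; at 12:1 that becomes 1 dB over, giving -26 dBFS.
Stage 2: -26 dBFS ≤ -20 dBFS, so stage 2 doesn't engage; make-up brings it to -21 dBFS.
Stage 3: -21 dBFS is at or below the -20 dBFS threshold — no compression; output -21 dBFS.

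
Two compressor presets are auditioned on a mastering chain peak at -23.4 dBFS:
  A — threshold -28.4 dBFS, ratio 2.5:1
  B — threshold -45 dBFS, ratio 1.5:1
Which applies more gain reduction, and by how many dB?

A: overshoot 5 dB → output overshoot 2 dB → GR 3 dB.
B: overshoot 21.6 dB → output overshoot 14.4 dB → GR 7.2 dB.
B reduces 4.2 dB more.

B, by 4.2 dB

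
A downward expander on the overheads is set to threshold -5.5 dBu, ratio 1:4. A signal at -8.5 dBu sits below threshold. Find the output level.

-17.5 dBu

Undershoot = (-5.5) − (-8.5) = 3 dB.
At 1:4, that expands to 12 dB under threshold.
Output = -5.5 − 12 = -17.5 dBu.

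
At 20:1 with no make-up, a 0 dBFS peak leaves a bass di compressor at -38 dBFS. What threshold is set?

-40 dBFS

Input is 40 dB above T (since output overshoot × R = input overshoot: (-38 − T)·20 = 0 − T gives T = -40 dBFS).
Check: -40 + (0 − (-40))/20 = -40 + 2 = -38 dBFS. ✓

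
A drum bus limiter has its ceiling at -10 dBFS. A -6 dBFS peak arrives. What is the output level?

-10 dBFS

At ∞:1, everything above -10 dBFS is held at the ceiling.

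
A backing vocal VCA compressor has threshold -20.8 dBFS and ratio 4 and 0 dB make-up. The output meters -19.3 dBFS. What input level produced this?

That's 1.5 dB above the -20.8 dBFS threshold.
Before 4:1 compression the overshoot was 1.5 × 4 = 6 dB, so input = -20.8 + 6 = -14.8 dBFS.

-14.8 dBFS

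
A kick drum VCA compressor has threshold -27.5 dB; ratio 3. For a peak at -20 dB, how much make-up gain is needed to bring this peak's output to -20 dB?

Overshoot 7.5 dB → 7.5/3 = 2.5 dB after compression, so the compressed level is -27.5 + 2.5 = -25 dB.
Make-up = target − compressed = -20 − (-25) = 5 dB.

5 dB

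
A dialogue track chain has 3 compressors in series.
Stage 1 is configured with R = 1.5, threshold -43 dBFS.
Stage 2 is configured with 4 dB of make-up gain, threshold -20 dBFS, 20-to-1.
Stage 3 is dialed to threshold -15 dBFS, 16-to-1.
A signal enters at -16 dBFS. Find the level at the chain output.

-21 dBFS

Stage 1: 27 dB above -43 dBFS, reduced 1.5:1 to 18 dB above → -25 dBFS.
Stage 2: below threshold (-25 ≤ -20); passes unchanged; make-up brings it to -21 dBFS.
Stage 3: -21 dBFS ≤ -15 dBFS, so stage 3 doesn't engage; output -21 dBFS.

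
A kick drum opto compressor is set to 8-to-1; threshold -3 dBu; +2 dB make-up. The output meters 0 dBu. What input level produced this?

Before make-up, the level was 0 − 2 = -2 dBu.
The compressed level sits -2 − (-3) = 1 dB over threshold.
Undo the ratio: input overshoot = 1 × 8 = 8 dB, giving input = 5 dBu.

5 dBu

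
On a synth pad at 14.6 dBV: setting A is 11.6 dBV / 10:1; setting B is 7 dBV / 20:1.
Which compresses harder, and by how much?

B, by 4.52 dB

A: GR = 3 − 3/10 = 2.7 dB.
B: GR = 7.6 − 7.6/20 = 7.22 dB.
B applies 4.52 dB more gain reduction.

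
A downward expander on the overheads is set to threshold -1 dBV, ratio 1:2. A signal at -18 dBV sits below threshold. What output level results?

Below threshold, a 1:2 expander applies gain = (2−1)×(T − x) of attenuation.
(2−1) × 17 = 17 dB, so output = -18 − 17 = -35 dBV.

-35 dBV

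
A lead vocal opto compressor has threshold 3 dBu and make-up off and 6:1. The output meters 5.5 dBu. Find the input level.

18 dBu

The compressed level sits 5.5 − 3 = 2.5 dB over threshold.
Before 6:1 compression the overshoot was 2.5 × 6 = 15 dB, so input = 3 + 15 = 18 dBu.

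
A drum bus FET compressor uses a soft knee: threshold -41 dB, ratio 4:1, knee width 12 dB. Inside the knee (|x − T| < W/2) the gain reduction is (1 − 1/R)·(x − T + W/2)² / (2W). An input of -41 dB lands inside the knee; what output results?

-42.125 dB

x − T + W/2 = -41 − (-41) + 6 = 6.
GR = (1 − 1/4) × 6² / 24 = 0.75 × 36 / 24 = 1.125 dB.
Output = -41 − 1.125 = -42.125 dB.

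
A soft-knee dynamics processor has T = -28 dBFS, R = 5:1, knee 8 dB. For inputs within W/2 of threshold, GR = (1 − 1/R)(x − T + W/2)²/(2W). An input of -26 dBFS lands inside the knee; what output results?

-27.8 dBFS

x − T + W/2 = -26 − (-28) + 4 = 6.
GR = (1 − 1/5) × 6² / 16 = 0.8 × 36 / 16 = 1.8 dB.
Output = -26 − 1.8 = -27.8 dBFS.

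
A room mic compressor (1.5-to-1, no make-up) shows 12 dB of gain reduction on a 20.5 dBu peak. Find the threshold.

Input is 36 dB above T (since output overshoot × R = input overshoot: (8.5 − T)·1.5 = 20.5 − T gives T = -15.5 dBu).
Check: -15.5 + (20.5 − (-15.5))/1.5 = -15.5 + 24 = 8.5 dBu. ✓

-15.5 dBu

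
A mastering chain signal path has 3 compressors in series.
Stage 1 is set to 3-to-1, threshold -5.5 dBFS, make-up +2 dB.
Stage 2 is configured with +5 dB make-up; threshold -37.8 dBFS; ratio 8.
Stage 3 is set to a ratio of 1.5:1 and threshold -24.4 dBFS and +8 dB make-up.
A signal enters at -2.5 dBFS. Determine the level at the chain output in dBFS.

-20.3875 dBFS

Stage 1: 3 dB above -5.5 dBFS, reduced 3:1 to 1 dB above → -4.5 dBFS; +2 dB make-up → -2.5 dBFS.
Stage 2: 35.3 dB above -37.8 dBFS, reduced 8:1 to 4.4125 dB above → -33.3875 dBFS; +5 dB make-up → -28.3875 dBFS.
Stage 3: below threshold (-28.3875 ≤ -24.4); passes unchanged; make-up brings it to -20.3875 dBFS.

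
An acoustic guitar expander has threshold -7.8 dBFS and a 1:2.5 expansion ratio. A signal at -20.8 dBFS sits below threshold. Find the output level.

The input is 13 dB below the -7.8 dBFS threshold.
A 1:2.5 expander multiplies undershoot by 2.5: 13 × 2.5 = 32.5 dB below threshold.
Output = -7.8 − 32.5 = -40.3 dBFS.

-40.3 dBFS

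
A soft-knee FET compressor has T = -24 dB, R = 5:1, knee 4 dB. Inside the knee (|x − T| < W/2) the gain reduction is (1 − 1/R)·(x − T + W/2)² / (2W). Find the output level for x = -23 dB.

-23.9 dB

x − T + W/2 = -23 − (-24) + 2 = 3.
GR = (1 − 1/5) × 3² / 8 = 0.8 × 9 / 8 = 0.9 dB.
Output = -23 − 0.9 = -23.9 dB.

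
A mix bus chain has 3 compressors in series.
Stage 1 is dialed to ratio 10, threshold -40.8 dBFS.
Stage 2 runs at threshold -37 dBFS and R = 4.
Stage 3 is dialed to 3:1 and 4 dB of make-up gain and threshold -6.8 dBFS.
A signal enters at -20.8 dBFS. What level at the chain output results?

Stage 1: 20 dB above -40.8 dBFS, reduced 10:1 to 2 dB above → -38.8 dBFS.
Stage 2: below threshold (-38.8 ≤ -37); passes unchanged; output -38.8 dBFS.
Stage 3: below threshold (-38.8 ≤ -6.8); passes unchanged; make-up brings it to -34.8 dBFS.

-34.8 dBFS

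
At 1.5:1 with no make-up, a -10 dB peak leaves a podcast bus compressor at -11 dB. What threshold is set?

Let T be the threshold. Output overshoot = (input overshoot)/R, so -11 − T = (-10 − T)/1.5.
1.5·(-11 − T) = -10 − T → 0.5·T = -16.5 − (-10) = -6.5.
T = -6.5/0.5 = -13 dB.

-13 dB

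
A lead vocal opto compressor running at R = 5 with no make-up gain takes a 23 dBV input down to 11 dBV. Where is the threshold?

8 dBV

Gain reduction = 23 − 11 = 12 dB; output overshoot = GR / (R − 1) = 12 / 4 = 3 dB.
Threshold = output − output overshoot = 11 − 3 = 8 dBV.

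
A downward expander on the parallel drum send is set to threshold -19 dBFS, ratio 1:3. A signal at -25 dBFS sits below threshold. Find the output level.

Undershoot = (-19) − (-25) = 6 dB.
At 1:3, that expands to 18 dB under threshold.
Output = -19 − 18 = -37 dBFS.

-37 dBFS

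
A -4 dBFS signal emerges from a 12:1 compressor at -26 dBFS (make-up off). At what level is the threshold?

-28 dBFS

Input is 24 dB above T (since output overshoot × R = input overshoot: (-26 − T)·12 = -4 − T gives T = -28 dBFS).
Check: -28 + (-4 − (-28))/12 = -28 + 2 = -26 dBFS. ✓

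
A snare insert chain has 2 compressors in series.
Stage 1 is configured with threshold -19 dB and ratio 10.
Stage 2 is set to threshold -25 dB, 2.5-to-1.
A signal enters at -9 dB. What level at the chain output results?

Stage 1: -9 dB is 10 dB over -19 dB; at 10:1 that becomes 1 dB over, giving -18 dB.
Stage 2: 7 dB above -25 dB, reduced 2.5:1 to 2.8 dB above → -22.2 dB.

-22.2 dB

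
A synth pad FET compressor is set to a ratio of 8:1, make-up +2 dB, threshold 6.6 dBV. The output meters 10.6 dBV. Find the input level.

Stripping the +2 dB make-up gives 8.6 dBV at the gain stage.
The compressed level sits 8.6 − 6.6 = 2 dB over threshold.
Undo the ratio: input overshoot = 2 × 8 = 16 dB, giving input = 22.6 dBV.

22.6 dBV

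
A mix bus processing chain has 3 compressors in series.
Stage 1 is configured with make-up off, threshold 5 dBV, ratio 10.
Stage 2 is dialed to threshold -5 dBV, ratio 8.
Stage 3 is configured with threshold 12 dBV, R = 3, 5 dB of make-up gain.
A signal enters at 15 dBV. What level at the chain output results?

Stage 1: 10 dB above 5 dBV, reduced 10:1 to 1 dB above → 6 dBV.
Stage 2: 6 dBV is 11 dB over -5 dBV; at 8:1 that becomes 1.375 dB over, giving -3.625 dBV.
Stage 3: below threshold (-3.625 ≤ 12); passes unchanged; make-up brings it to 1.375 dBV.

1.375 dBV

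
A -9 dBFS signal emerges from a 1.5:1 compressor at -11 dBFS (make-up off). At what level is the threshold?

Let T be the threshold. Output overshoot = (input overshoot)/R, so -11 − T = (-9 − T)/1.5.
1.5·(-11 − T) = -9 − T → 0.5·T = -16.5 − (-9) = -7.5.
T = -7.5/0.5 = -15 dBFS.

-15 dBFS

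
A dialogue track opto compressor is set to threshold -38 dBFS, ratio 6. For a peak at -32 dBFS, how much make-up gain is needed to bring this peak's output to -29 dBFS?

Overshoot 6 dB → 6/6 = 1 dB after compression, so the compressed level is -38 + 1 = -37 dBFS.
Make-up = target − compressed = -29 − (-37) = 8 dB.

8 dB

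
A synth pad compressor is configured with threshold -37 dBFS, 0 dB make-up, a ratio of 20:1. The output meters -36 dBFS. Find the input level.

-17 dBFS

Post-compression overshoot = -36 − (-37) = 1 dB.
Before 20:1 compression the overshoot was 1 × 20 = 20 dB, so input = -37 + 20 = -17 dBFS.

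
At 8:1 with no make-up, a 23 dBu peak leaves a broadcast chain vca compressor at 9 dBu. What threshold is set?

Input is 16 dB above T (since output overshoot × R = input overshoot: (9 − T)·8 = 23 − T gives T = 7 dBu).
Check: 7 + (23 − 7)/8 = 7 + 2 = 9 dBu. ✓

7 dBu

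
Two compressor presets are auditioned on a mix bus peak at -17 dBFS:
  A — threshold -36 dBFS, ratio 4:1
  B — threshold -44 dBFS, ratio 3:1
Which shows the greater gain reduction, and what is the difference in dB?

A: overshoot 19 dB → output overshoot 4.75 dB → GR 14.25 dB.
B: overshoot 27 dB → output overshoot 9 dB → GR 18 dB.
B reduces 3.75 dB more.

B, by 3.75 dB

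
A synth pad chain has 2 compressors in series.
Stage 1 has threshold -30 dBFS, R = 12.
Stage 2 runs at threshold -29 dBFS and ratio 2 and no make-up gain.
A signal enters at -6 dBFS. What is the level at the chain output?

Stage 1: 24 dB above -30 dBFS, reduced 12:1 to 2 dB above → -28 dBFS.
Stage 2: overshoot 1 dB → 1/2 = 0.5 dB → -28.5 dBFS.

-28.5 dBFS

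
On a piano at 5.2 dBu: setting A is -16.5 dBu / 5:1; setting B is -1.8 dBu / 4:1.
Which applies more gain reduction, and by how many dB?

A, by 12.11 dB

A: 21.7 dB over, compressed to 4.34 dB over, so 17.36 dB of GR.
B: 7 dB over, compressed to 1.75 dB over, so 5.25 dB of GR.
Difference: 12.11 dB in favour of A.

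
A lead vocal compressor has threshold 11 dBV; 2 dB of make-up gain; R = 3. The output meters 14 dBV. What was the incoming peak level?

14 dBV

Before make-up, the level was 14 − 2 = 12 dBV.
The compressed level sits 12 − 11 = 1 dB over threshold.
Before 3:1 compression the overshoot was 1 × 3 = 3 dB, so input = 11 + 3 = 14 dBV.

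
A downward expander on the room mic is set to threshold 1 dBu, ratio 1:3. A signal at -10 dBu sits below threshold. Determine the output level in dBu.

-32 dBu

The input is 11 dB below the 1 dBu threshold.
A 1:3 expander multiplies undershoot by 3: 11 × 3 = 33 dB below threshold.
Output = 1 − 33 = -32 dBu.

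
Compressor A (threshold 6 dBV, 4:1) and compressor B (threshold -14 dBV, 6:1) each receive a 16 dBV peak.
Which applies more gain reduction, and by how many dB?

B, by 17.5 dB

A: GR = 10 − 10/4 = 7.5 dB.
B: GR = 30 − 30/6 = 25 dB.
B applies 17.5 dB more gain reduction.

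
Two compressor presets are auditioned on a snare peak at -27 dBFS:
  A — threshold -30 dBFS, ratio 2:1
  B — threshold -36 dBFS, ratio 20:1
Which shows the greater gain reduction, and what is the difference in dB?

B, by 7.05 dB

A: 3 dB over, compressed to 1.5 dB over, so 1.5 dB of GR.
B: 9 dB over, compressed to 0.45 dB over, so 8.55 dB of GR.
B applies 7.05 dB more gain reduction.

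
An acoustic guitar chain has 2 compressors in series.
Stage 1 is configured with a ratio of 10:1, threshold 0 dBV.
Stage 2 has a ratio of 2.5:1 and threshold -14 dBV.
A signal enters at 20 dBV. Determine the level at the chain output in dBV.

Stage 1: 20 dB above 0 dBV, reduced 10:1 to 2 dB above → 2 dBV.
Stage 2: 16 dB above -14 dBV, reduced 2.5:1 to 6.4 dB above → -7.6 dBV.

-7.6 dBV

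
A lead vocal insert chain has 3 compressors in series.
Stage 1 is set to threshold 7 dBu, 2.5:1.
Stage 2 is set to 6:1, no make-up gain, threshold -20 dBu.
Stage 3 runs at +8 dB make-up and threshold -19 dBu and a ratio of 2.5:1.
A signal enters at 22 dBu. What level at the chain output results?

Stage 1: 15 dB above 7 dBu, reduced 2.5:1 to 6 dB above → 13 dBu.
Stage 2: 13 dBu is 33 dB over -20 dBu; at 6:1 that becomes 5.5 dB over, giving -14.5 dBu.
Stage 3: -14.5 dBu is 4.5 dB over -19 dBu; at 2.5:1 that becomes 1.8 dB over, giving -17.2 dBu; +8 dB make-up → -9.2 dBu.

-9.2 dBu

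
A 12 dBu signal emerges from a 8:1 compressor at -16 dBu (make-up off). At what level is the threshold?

-20 dBu

Let T be the threshold. Output overshoot = (input overshoot)/R, so -16 − T = (12 − T)/8.
8·(-16 − T) = 12 − T → 7·T = -128 − 12 = -140.
T = -140/7 = -20 dBu.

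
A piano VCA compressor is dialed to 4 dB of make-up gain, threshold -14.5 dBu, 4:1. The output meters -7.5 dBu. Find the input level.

Stripping the +4 dB make-up gives -11.5 dBu at the gain stage.
The compressed level sits -11.5 − (-14.5) = 3 dB over threshold.
Undo the ratio: input overshoot = 3 × 4 = 12 dB, giving input = -2.5 dBu.

-2.5 dBu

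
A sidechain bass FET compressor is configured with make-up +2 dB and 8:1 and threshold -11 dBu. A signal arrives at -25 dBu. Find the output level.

-23 dBu

-25 dBu is 14 dB below the -11 dBu threshold, so no gain reduction is applied.
Make-up gain adds 2 dB: -25 + 2 = -23 dBu.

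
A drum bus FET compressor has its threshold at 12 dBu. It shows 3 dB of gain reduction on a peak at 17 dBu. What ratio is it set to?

Input overshoot = 17 − 12 = 5 dB.
Output overshoot = 5 − 3 = 2 dB.
Ratio = input overshoot / output overshoot = 5 / 2 = 2.5.

2.5:1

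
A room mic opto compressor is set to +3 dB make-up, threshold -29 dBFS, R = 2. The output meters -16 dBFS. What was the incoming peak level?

Before make-up, the level was -16 − 3 = -19 dBFS.
That's 10 dB above the -29 dBFS threshold.
Undo the ratio: input overshoot = 10 × 2 = 20 dB, giving input = -9 dBFS.

-9 dBFS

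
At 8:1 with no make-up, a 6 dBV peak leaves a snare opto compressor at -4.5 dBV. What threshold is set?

Gain reduction = 6 − (-4.5) = 10.5 dB; output overshoot = GR / (R − 1) = 10.5 / 7 = 1.5 dB.
Threshold = output − output overshoot = -4.5 − 1.5 = -6 dBV.

-6 dBV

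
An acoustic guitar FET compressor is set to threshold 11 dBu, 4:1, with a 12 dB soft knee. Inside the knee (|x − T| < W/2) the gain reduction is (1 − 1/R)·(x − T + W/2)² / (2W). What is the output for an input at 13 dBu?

x − T + W/2 = 13 − 11 + 6 = 8.
GR = (1 − 1/4) × 8² / 24 = 0.75 × 64 / 24 = 2 dB.
Output = 13 − 2 = 11 dBu.

11 dBu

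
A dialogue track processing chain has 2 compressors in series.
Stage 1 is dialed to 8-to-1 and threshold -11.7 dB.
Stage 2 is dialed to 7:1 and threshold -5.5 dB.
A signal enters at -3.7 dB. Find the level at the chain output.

Stage 1: 8 dB above -11.7 dB, reduced 8:1 to 1 dB above → -10.7 dB.
Stage 2: -10.7 dB ≤ -5.5 dB, so stage 2 doesn't engage; output -10.7 dB.

-10.7 dB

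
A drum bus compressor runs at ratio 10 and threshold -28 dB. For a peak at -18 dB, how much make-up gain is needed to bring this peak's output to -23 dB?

4 dB

The peak compresses to -28 + 10/10 = -27 dB.
To reach -23 dB requires -23 − (-27) = 4 dB of make-up.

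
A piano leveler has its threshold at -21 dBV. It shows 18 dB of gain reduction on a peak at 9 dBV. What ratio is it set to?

2.5:1

Input overshoot = 9 − (-21) = 30 dB.
Output overshoot = 30 − 18 = 12 dB.
Ratio = input overshoot / output overshoot = 30 / 12 = 2.5.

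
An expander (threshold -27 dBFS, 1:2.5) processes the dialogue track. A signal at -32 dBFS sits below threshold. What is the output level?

Below threshold, a 1:2.5 expander applies gain = (2.5−1)×(T − x) of attenuation.
(2.5−1) × 5 = 7.5 dB, so output = -32 − 7.5 = -39.5 dBFS.

-39.5 dBFS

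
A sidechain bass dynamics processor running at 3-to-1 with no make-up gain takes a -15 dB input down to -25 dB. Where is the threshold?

-30 dB

Let T be the threshold. Output overshoot = (input overshoot)/R, so -25 − T = (-15 − T)/3.
3·(-25 − T) = -15 − T → 2·T = -75 − (-15) = -60.
T = -60/2 = -30 dB.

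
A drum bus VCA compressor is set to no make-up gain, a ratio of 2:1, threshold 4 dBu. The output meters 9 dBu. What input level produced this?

14 dBu

That's 5 dB above the 4 dBu threshold.
Input overshoot = R × output overshoot = 10 dB → input = 4 + 10 = 14 dBu.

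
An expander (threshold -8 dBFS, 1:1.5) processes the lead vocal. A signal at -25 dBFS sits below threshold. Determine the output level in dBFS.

-33.5 dBFS

The input is 17 dB below the -8 dBFS threshold.
A 1:1.5 expander multiplies undershoot by 1.5: 17 × 1.5 = 25.5 dB below threshold.
Output = -8 − 25.5 = -33.5 dBFS.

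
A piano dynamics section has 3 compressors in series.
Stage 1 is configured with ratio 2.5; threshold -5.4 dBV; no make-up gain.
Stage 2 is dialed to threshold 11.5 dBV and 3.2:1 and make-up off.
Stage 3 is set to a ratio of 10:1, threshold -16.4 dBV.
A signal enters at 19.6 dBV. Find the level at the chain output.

-14.3 dBV

Stage 1: 19.6 dBV is 25 dB over -5.4 dBV; at 2.5:1 that becomes 10 dB over, giving 4.6 dBV.
Stage 2: 4.6 dBV is at or below the 11.5 dBV threshold — no compression; output 4.6 dBV.
Stage 3: 4.6 dBV is 21 dB over -16.4 dBV; at 10:1 that becomes 2.1 dB over, giving -14.3 dBV.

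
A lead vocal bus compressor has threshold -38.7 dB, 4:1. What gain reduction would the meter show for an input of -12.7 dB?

Overshoot = -12.7 − (-38.7) = 26 dB.
After 4:1 compression the overshoot becomes 26/4 = 6.5 dB.
So the signal is attenuated by 26 − 6.5 = 19.5 dB.

19.5 dB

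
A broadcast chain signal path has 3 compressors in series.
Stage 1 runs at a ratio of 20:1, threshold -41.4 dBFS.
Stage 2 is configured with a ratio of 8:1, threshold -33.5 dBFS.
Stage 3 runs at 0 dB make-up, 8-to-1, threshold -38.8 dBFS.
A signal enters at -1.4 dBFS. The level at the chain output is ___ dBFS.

Stage 1: -1.4 dBFS is 40 dB over -41.4 dBFS; at 20:1 that becomes 2 dB over, giving -39.4 dBFS.
Stage 2: -39.4 dBFS ≤ -33.5 dBFS, so stage 2 doesn't engage; output -39.4 dBFS.
Stage 3: -39.4 dBFS ≤ -38.8 dBFS, so stage 3 doesn't engage; output -39.4 dBFS.

-39.4 dBFS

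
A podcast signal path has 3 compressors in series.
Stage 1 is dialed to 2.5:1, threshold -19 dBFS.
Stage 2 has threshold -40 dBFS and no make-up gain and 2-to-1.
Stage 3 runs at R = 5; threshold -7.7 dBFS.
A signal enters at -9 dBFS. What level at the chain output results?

-27.5 dBFS

Stage 1: overshoot 10 dB → 10/2.5 = 4 dB → -15 dBFS.
Stage 2: -15 dBFS is 25 dB over -40 dBFS; at 2:1 that becomes 12.5 dB over, giving -27.5 dBFS.
Stage 3: -27.5 dBFS is at or below the -7.7 dBFS threshold — no compression; output -27.5 dBFS.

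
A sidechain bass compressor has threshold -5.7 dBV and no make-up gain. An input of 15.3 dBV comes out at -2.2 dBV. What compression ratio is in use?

6:1

Input overshoot = 15.3 − (-5.7) = 21 dB; output overshoot = -2.2 − (-5.7) = 3.5 dB.
Ratio = 21 / 3.5 = 6.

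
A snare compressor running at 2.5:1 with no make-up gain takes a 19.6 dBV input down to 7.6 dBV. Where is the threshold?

Input is 20 dB above T (since output overshoot × R = input overshoot: (7.6 − T)·2.5 = 19.6 − T gives T = -0.4 dBV).
Check: -0.4 + (19.6 − (-0.4))/2.5 = -0.4 + 8 = 7.6 dBV. ✓

-0.4 dBV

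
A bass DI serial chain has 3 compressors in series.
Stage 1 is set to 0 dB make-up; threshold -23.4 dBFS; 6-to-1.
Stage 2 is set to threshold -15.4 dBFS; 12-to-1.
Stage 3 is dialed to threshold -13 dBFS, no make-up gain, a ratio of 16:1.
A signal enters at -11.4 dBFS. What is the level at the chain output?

Stage 1: 12 dB above -23.4 dBFS, reduced 6:1 to 2 dB above → -21.4 dBFS.
Stage 2: -21.4 dBFS is at or below the -15.4 dBFS threshold — no compression; output -21.4 dBFS.
Stage 3: -21.4 dBFS is at or below the -13 dBFS threshold — no compression; output -21.4 dBFS.

-21.4 dBFS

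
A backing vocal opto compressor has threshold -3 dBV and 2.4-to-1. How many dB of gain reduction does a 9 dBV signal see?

9 dBV exceeds the threshold by 12 dB.
At 2.4:1, output sits 12/2.4 = 5 dB above threshold.
So the signal is attenuated by 12 − 5 = 7 dB.

7 dB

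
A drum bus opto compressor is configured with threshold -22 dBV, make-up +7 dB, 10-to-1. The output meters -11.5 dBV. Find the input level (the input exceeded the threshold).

13 dBV

Before make-up, the level was -11.5 − 7 = -18.5 dBV.
Post-compression overshoot = -18.5 − (-22) = 3.5 dB.
Undo the ratio: input overshoot = 3.5 × 10 = 35 dB, giving input = 13 dBV.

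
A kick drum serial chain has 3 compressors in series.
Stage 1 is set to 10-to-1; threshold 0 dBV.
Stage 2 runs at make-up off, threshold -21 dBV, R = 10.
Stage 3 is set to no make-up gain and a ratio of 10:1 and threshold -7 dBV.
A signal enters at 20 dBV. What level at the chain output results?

-18.7 dBV

Stage 1: 20 dBV is 20 dB over 0 dBV; at 10:1 that becomes 2 dB over, giving 2 dBV.
Stage 2: overshoot 23 dB → 23/10 = 2.3 dB → -18.7 dBV.
Stage 3: below threshold (-18.7 ≤ -7); passes unchanged; output -18.7 dBV.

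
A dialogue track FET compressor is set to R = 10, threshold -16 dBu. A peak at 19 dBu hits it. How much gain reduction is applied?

31.5 dB

Overshoot = 19 − (-16) = 35 dB.
After 10:1 compression the overshoot becomes 35/10 = 3.5 dB.
Gain reduction = 35 − 3.5 = 31.5 dB.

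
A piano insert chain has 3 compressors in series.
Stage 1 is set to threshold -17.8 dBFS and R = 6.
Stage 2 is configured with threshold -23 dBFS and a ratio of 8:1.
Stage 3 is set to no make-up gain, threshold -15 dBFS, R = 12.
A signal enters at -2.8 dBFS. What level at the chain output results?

-22.0375 dBFS

Stage 1: -2.8 dBFS is 15 dB over -17.8 dBFS; at 6:1 that becomes 2.5 dB over, giving -15.3 dBFS.
Stage 2: 7.7 dB above -23 dBFS, reduced 8:1 to 0.9625 dB above → -22.0375 dBFS.
Stage 3: below threshold (-22.0375 ≤ -15); passes unchanged; output -22.0375 dBFS.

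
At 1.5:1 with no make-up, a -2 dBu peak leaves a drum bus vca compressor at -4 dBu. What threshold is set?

-8 dBu

Gain reduction = -2 − (-4) = 2 dB; output overshoot = GR / (R − 1) = 2 / 0.5 = 4 dB.
Threshold = output − output overshoot = -4 − 4 = -8 dBu.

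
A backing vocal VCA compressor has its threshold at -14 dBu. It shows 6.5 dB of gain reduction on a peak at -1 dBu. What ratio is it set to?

Input overshoot = -1 − (-14) = 13 dB.
Output overshoot = 13 − 6.5 = 6.5 dB.
Ratio = input overshoot / output overshoot = 13 / 6.5 = 2.

2:1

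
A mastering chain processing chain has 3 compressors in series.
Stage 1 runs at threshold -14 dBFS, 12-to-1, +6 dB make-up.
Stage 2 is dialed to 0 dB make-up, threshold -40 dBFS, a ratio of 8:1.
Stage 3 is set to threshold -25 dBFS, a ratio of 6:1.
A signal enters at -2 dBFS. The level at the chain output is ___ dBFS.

Stage 1: overshoot 12 dB → 12/12 = 1 dB → -13 dBFS; +6 dB make-up → -7 dBFS.
Stage 2: overshoot 33 dB → 33/8 = 4.125 dB → -35.875 dBFS.
Stage 3: -35.875 dBFS is at or below the -25 dBFS threshold — no compression; output -35.875 dBFS.

-35.875 dBFS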